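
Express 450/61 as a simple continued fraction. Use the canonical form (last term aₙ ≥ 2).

[7; 2, 1, 1, 1, 7]

450 = 7·61 + 23
61 = 2·23 + 15
23 = 1·15 + 8
15 = 1·8 + 7
8 = 1·7 + 1
7 = 7·1 + 0  (stop)
So 450/61 = [7; 2, 1, 1, 1, 7].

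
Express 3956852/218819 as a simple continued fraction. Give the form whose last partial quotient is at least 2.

3956852 = 18×218819 + 18110
218819 = 12×18110 + 1499
18110 = 12×1499 + 122
1499 = 12×122 + 35
122 = 3×35 + 17
35 = 2×17 + 1
17 = 17×1 + 0  (stop)
So 3956852/218819 = [18; 12, 12, 12, 3, 2, 17].

[18; 12, 12, 12, 3, 2, 17]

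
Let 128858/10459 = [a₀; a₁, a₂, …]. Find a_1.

128858 = 12·10459 + 3350   →  a_0 = 12
10459 = 3·3350 + 409   →  a_1 = 3

3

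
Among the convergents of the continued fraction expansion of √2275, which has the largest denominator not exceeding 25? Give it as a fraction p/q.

√2275 = [47; 1, 2, 3, 2, 1, 94, …] (period length 6).
Convergents:
  p_0/q_0 = 47/1
  p_1/q_1 = 48/1
  p_2/q_2 = 143/3
  p_3/q_3 = 477/10
  p_4/q_4 = 1097/23
  p_5/q_5 = 1574/33
q_4 = 23 ≤ 25 < 33 = q_5, so the answer is 1097/23.

1097/23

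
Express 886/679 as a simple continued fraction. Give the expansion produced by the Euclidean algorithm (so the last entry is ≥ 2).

886 = 1*679 + 207
679 = 3*207 + 58
207 = 3*58 + 33
58 = 1*33 + 25
33 = 1*25 + 8
25 = 3*8 + 1
8 = 8*1 + 0  (stop)
So 886/679 = [1; 3, 3, 1, 1, 3, 8].

[1; 3, 3, 1, 1, 3, 8]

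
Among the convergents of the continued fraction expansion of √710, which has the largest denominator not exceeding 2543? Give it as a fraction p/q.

√710 = [26; 1, 1, 1, 4, 1, 1, 1, 52, …] (period length 8).
Convergents:
  p_0/q_0 = 26/1
  p_1/q_1 = 27/1
  p_2/q_2 = 53/2
  p_3/q_3 = 80/3
  p_4/q_4 = 373/14
  p_5/q_5 = 453/17
  p_6/q_6 = 826/31
  p_7/q_7 = 1279/48
  p_8/q_8 = 67334/2527
  p_9/q_9 = 68613/2575
q_8 = 2527 ≤ 2543 < 2575 = q_9, so the answer is 67334/2527.

67334/2527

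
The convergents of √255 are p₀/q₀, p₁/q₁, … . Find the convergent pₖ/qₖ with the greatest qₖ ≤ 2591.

16336/1023

√255 = [15; 1, 30, …] (period length 2).
Convergents:
  p_0/q_0 = 15/1
  p_1/q_1 = 16/1
  p_2/q_2 = 495/31
  p_3/q_3 = 511/32
  p_4/q_4 = 15825/991
  p_5/q_5 = 16336/1023
  p_6/q_6 = 505905/31681
q_5 = 1023 ≤ 2591 < 31681 = q_6, so the answer is 16336/1023.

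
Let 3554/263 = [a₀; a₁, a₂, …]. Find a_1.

1

3554 = 13·263 + 135   →  a_0 = 13
263 = 1·135 + 128   →  a_1 = 1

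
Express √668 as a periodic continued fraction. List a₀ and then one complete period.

[25; 1, 5, 2, 12, 2, 5, 1, 50]

a₀ = ⌊√668⌋ = 25.
With m₀=0, d₀=1 and mₖ₊₁ = dₖaₖ − mₖ, dₖ₊₁ = (n − mₖ₊₁²)/dₖ, aₖ₊₁ = ⌊(a₀+mₖ₊₁)/dₖ₊₁⌋:
  k=1: m=25, d=43, a=1
  k=2: m=18, d=8, a=5
  k=3: m=22, d=23, a=2
  k=4: m=24, d=4, a=12
  k=5: m=24, d=23, a=2
  k=6: m=22, d=8, a=5
  k=7: m=18, d=43, a=1
  k=8: m=25, d=1, a=50
d=1 and a=2a₀=50 at k=8, so the next step gives (m, d) = (25, 43) again — its k=1 value — and the period has length 8.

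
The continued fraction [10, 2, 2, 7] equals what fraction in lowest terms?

Fold from the inside: start with 7/1.
  2 + 1/7 = 15/7
  2 + 7/15 = 37/15
  10 + 15/37 = 385/37

385/37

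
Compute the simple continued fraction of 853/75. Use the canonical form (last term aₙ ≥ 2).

853 = 11×75 + 28
75 = 2×28 + 19
28 = 1×19 + 9
19 = 2×9 + 1
9 = 9×1 + 0  (stop)
So 853/75 = [11; 2, 1, 2, 9].

[11; 2, 1, 2, 9]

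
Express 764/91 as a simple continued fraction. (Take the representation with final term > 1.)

[8; 2, 1, 1, 8, 2]

764 = 8*91 + 36
91 = 2*36 + 19
36 = 1*19 + 17
19 = 1*17 + 2
17 = 8*2 + 1
2 = 2*1 + 0  (stop)
So 764/91 = [8; 2, 1, 1, 8, 2].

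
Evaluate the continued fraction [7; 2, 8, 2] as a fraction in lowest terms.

Using pₖ = aₖpₖ₋₁ + pₖ₋₂ and qₖ = aₖqₖ₋₁ + qₖ₋₂:
  k=0: a=7, p=7, q=1
  k=1: a=2, p=15, q=2
  k=2: a=8, p=127, q=17
  k=3: a=2, p=269, q=36

269/36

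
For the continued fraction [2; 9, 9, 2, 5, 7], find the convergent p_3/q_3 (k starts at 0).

365/173

Using pₖ = aₖpₖ₋₁ + pₖ₋₂, qₖ = aₖqₖ₋₁ + qₖ₋₂ (with p₋₁=1, p₋₂=0, q₋₁=0, q₋₂=1):
  k=0: a=2, p=2, q=1
  k=1: a=9, p=19, q=9
  k=2: a=9, p=173, q=82
  k=3: a=2, p=365, q=173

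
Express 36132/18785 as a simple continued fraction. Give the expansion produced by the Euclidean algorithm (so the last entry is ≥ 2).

[1; 1, 12, 15, 1, 4, 18]

36132 = 1*18785 + 17347
18785 = 1*17347 + 1438
17347 = 12*1438 + 91
1438 = 15*91 + 73
91 = 1*73 + 18
73 = 4*18 + 1
18 = 18*1 + 0  (stop)
So 36132/18785 = [1; 1, 12, 15, 1, 4, 18].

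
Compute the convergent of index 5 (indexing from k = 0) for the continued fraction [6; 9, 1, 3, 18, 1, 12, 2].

Using pₖ = aₖpₖ₋₁ + pₖ₋₂, qₖ = aₖqₖ₋₁ + qₖ₋₂ (with p₋₁=1, p₋₂=0, q₋₁=0, q₋₂=1):
  k=0: a=6, p=6, q=1
  k=1: a=9, p=55, q=9
  k=2: a=1, p=61, q=10
  k=3: a=3, p=238, q=39
  k=4: a=18, p=4345, q=712
  k=5: a=1, p=4583, q=751

4583/751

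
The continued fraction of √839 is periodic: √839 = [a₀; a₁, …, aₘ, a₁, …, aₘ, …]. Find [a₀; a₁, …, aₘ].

a₀ = ⌊√839⌋ = 28.
With m₀=0, d₀=1 and mₖ₊₁ = dₖaₖ − mₖ, dₖ₊₁ = (n − mₖ₊₁²)/dₖ, aₖ₊₁ = ⌊(a₀+mₖ₊₁)/dₖ₊₁⌋:
  k=1: m=28, d=55, a=1
  k=2: m=27, d=2, a=27
  k=3: m=27, d=55, a=1
  k=4: m=28, d=1, a=56
d=1 and a=2a₀=56 at k=4, so the next step gives (m, d) = (28, 55) again — its k=1 value — and the period has length 4.

[28; 1, 27, 1, 56]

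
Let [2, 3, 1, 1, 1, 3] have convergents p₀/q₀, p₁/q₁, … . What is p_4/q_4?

Using pₖ = aₖpₖ₋₁ + pₖ₋₂, qₖ = aₖqₖ₋₁ + qₖ₋₂ (with p₋₁=1, p₋₂=0, q₋₁=0, q₋₂=1):
  k=0: a=2, p=2, q=1
  k=1: a=3, p=7, q=3
  k=2: a=1, p=9, q=4
  k=3: a=1, p=16, q=7
  k=4: a=1, p=25, q=11

25/11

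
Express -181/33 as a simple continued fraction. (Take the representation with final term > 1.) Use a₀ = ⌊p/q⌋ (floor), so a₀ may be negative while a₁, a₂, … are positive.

[-6; 1, 1, 16]

-181 = -6·33 + 17
33 = 1·17 + 16
17 = 1·16 + 1
16 = 16·1 + 0  (stop)
So -181/33 = [-6; 1, 1, 16].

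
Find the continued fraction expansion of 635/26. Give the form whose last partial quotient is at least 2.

[24; 2, 2, 1, 3]

635 = 24*26 + 11
26 = 2*11 + 4
11 = 2*4 + 3
4 = 1*3 + 1
3 = 3*1 + 0  (stop)
So 635/26 = [24; 2, 2, 1, 3].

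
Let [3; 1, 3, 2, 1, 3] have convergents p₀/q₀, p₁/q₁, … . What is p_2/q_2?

Using pₖ = aₖpₖ₋₁ + pₖ₋₂, qₖ = aₖqₖ₋₁ + qₖ₋₂ (with p₋₁=1, p₋₂=0, q₋₁=0, q₋₂=1):
  k=0: a=3, p=3, q=1
  k=1: a=1, p=4, q=1
  k=2: a=3, p=15, q=4

15/4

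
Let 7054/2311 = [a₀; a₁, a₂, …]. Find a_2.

7054 = 3·2311 + 121   →  a_0 = 3
2311 = 19·121 + 12   →  a_1 = 19
121 = 10·12 + 1   →  a_2 = 10

10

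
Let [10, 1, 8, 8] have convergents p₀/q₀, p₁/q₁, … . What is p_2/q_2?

Using pₖ = aₖpₖ₋₁ + pₖ₋₂, qₖ = aₖqₖ₋₁ + qₖ₋₂ (with p₋₁=1, p₋₂=0, q₋₁=0, q₋₂=1):
  k=0: a=10, p=10, q=1
  k=1: a=1, p=11, q=1
  k=2: a=8, p=98, q=9

98/9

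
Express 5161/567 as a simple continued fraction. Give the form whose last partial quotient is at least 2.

[9; 9, 1, 3, 2, 6]

5161 = 9*567 + 58
567 = 9*58 + 45
58 = 1*45 + 13
45 = 3*13 + 6
13 = 2*6 + 1
6 = 6*1 + 0  (stop)
So 5161/567 = [9; 9, 1, 3, 2, 6].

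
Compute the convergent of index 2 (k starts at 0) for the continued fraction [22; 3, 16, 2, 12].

Using pₖ = aₖpₖ₋₁ + pₖ₋₂, qₖ = aₖqₖ₋₁ + qₖ₋₂ (with p₋₁=1, p₋₂=0, q₋₁=0, q₋₂=1):
  k=0: a=22, p=22, q=1
  k=1: a=3, p=67, q=3
  k=2: a=16, p=1094, q=49

1094/49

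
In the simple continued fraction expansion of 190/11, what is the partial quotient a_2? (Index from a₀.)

190 = 17·11 + 3   →  a_0 = 17
11 = 3·3 + 2   →  a_1 = 3
3 = 1·2 + 1   →  a_2 = 1

1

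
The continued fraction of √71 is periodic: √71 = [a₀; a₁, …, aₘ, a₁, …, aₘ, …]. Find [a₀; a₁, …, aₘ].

[8; 2, 2, 1, 7, 1, 2, 2, 16]

a₀ = ⌊√71⌋ = 8.
With m₀=0, d₀=1 and mₖ₊₁ = dₖaₖ − mₖ, dₖ₊₁ = (n − mₖ₊₁²)/dₖ, aₖ₊₁ = ⌊(a₀+mₖ₊₁)/dₖ₊₁⌋:
  k=1: m=8, d=7, a=2
  k=2: m=6, d=5, a=2
  k=3: m=4, d=11, a=1
  k=4: m=7, d=2, a=7
  k=5: m=7, d=11, a=1
  k=6: m=4, d=5, a=2
  k=7: m=6, d=7, a=2
  k=8: m=8, d=1, a=16
d=1 and a=2a₀=16 at k=8, so the next step gives (m, d) = (8, 7) again — its k=1 value — and the period has length 8.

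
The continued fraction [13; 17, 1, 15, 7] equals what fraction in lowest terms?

26464/2027

Fold from the inside: start with 7/1.
  15 + 1/7 = 106/7
  1 + 7/106 = 113/106
  17 + 106/113 = 2027/113
  13 + 113/2027 = 26464/2027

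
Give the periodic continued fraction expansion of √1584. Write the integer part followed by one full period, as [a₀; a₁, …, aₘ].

a₀ = ⌊√1584⌋ = 39.
With m₀=0, d₀=1 and mₖ₊₁ = dₖaₖ − mₖ, dₖ₊₁ = (n − mₖ₊₁²)/dₖ, aₖ₊₁ = ⌊(a₀+mₖ₊₁)/dₖ₊₁⌋:
  k=1: m=39, d=63, a=1
  k=2: m=24, d=16, a=3
  k=3: m=24, d=63, a=1
  k=4: m=39, d=1, a=78
d=1 and a=2a₀=78 at k=4, so the next step gives (m, d) = (39, 63) again — its k=1 value — and the period has length 4.

[39; 1, 3, 1, 78]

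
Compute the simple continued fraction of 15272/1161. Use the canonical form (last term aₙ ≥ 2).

[13; 6, 2, 17, 2, 2]

15272 = 13·1161 + 179
1161 = 6·179 + 87
179 = 2·87 + 5
87 = 17·5 + 2
5 = 2·2 + 1
2 = 2·1 + 0  (stop)
So 15272/1161 = [13; 6, 2, 17, 2, 2].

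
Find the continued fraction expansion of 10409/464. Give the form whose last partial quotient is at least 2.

[22; 2, 3, 4, 7, 2]

10409 = 22·464 + 201
464 = 2·201 + 62
201 = 3·62 + 15
62 = 4·15 + 2
15 = 7·2 + 1
2 = 2·1 + 0  (stop)
So 10409/464 = [22; 2, 3, 4, 7, 2].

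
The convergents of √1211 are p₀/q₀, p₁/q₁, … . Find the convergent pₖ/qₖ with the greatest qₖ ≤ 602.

√1211 = [34; 1, 3, 1, 68, …] (period length 4).
Convergents:
  p_0/q_0 = 34/1
  p_1/q_1 = 35/1
  p_2/q_2 = 139/4
  p_3/q_3 = 174/5
  p_4/q_4 = 11971/344
  p_5/q_5 = 12145/349
  p_6/q_6 = 48406/1391
q_5 = 349 ≤ 602 < 1391 = q_6, so the answer is 12145/349.

12145/349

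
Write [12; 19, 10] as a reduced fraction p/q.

2302/191

Fold from the inside: start with 10/1.
  19 + 1/10 = 191/10
  12 + 10/191 = 2302/191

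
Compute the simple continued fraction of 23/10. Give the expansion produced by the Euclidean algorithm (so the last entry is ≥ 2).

23 = 2*10 + 3
10 = 3*3 + 1
3 = 3*1 + 0  (stop)
So 23/10 = [2; 3, 3].

[2; 3, 3]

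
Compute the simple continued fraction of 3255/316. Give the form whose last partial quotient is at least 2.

[10; 3, 3, 15, 2]

3255 = 10*316 + 95
316 = 3*95 + 31
95 = 3*31 + 2
31 = 15*2 + 1
2 = 2*1 + 0  (stop)
So 3255/316 = [10; 3, 3, 15, 2].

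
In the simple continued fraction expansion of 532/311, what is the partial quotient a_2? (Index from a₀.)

532 = 1·311 + 221   →  a_0 = 1
311 = 1·221 + 90   →  a_1 = 1
221 = 2·90 + 41   →  a_2 = 2

2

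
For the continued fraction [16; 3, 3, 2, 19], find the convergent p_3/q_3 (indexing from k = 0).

Using pₖ = aₖpₖ₋₁ + pₖ₋₂, qₖ = aₖqₖ₋₁ + qₖ₋₂ (with p₋₁=1, p₋₂=0, q₋₁=0, q₋₂=1):
  k=0: a=16, p=16, q=1
  k=1: a=3, p=49, q=3
  k=2: a=3, p=163, q=10
  k=3: a=2, p=375, q=23

375/23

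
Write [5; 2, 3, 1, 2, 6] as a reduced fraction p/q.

865/159

Fold from the inside: start with 6/1.
  2 + 1/6 = 13/6
  1 + 6/13 = 19/13
  3 + 13/19 = 70/19
  2 + 19/70 = 159/70
  5 + 70/159 = 865/159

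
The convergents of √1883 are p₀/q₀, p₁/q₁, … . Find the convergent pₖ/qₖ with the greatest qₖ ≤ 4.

√1883 = [43; 2, 1, 1, 5, 1, 1, 2, 86, …] (period length 8).
Convergents:
  p_0/q_0 = 43/1
  p_1/q_1 = 87/2
  p_2/q_2 = 130/3
  p_3/q_3 = 217/5
q_2 = 3 ≤ 4 < 5 = q_3, so the answer is 130/3.

130/3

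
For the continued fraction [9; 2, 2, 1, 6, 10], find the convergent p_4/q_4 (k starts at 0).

443/47

Using pₖ = aₖpₖ₋₁ + pₖ₋₂, qₖ = aₖqₖ₋₁ + qₖ₋₂ (with p₋₁=1, p₋₂=0, q₋₁=0, q₋₂=1):
  k=0: a=9, p=9, q=1
  k=1: a=2, p=19, q=2
  k=2: a=2, p=47, q=5
  k=3: a=1, p=66, q=7
  k=4: a=6, p=443, q=47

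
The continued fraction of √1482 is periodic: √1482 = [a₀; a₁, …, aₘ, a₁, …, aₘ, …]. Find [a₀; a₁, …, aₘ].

a₀ = ⌊√1482⌋ = 38.
With m₀=0, d₀=1 and mₖ₊₁ = dₖaₖ − mₖ, dₖ₊₁ = (n − mₖ₊₁²)/dₖ, aₖ₊₁ = ⌊(a₀+mₖ₊₁)/dₖ₊₁⌋:
  k=1: m=38, d=38, a=2
  k=2: m=38, d=1, a=76
d=1 and a=2a₀=76 at k=2, so the next step gives (m, d) = (38, 38) again — its k=1 value — and the period has length 2.

[38; 2, 76]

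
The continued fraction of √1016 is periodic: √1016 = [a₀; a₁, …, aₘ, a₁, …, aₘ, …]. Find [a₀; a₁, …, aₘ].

[31; 1, 6, 1, 62]

a₀ = ⌊√1016⌋ = 31.
With m₀=0, d₀=1 and mₖ₊₁ = dₖaₖ − mₖ, dₖ₊₁ = (n − mₖ₊₁²)/dₖ, aₖ₊₁ = ⌊(a₀+mₖ₊₁)/dₖ₊₁⌋:
  k=1: m=31, d=55, a=1
  k=2: m=24, d=8, a=6
  k=3: m=24, d=55, a=1
  k=4: m=31, d=1, a=62
d=1 and a=2a₀=62 at k=4, so the next step gives (m, d) = (31, 55) again — its k=1 value — and the period has length 4.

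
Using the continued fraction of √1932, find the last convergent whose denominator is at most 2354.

√1932 = [43; 1, 20, 1, 86, …] (period length 4).
Convergents:
  p_0/q_0 = 43/1
  p_1/q_1 = 44/1
  p_2/q_2 = 923/21
  p_3/q_3 = 967/22
  p_4/q_4 = 84085/1913
  p_5/q_5 = 85052/1935
  p_6/q_6 = 1785125/40613
q_5 = 1935 ≤ 2354 < 40613 = q_6, so the answer is 85052/1935.

85052/1935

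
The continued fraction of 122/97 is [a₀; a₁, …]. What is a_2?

1

122 = 1·97 + 25   →  a_0 = 1
97 = 3·25 + 22   →  a_1 = 3
25 = 1·22 + 3   →  a_2 = 1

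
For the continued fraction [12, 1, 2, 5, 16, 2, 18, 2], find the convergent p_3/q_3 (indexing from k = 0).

Using pₖ = aₖpₖ₋₁ + pₖ₋₂, qₖ = aₖqₖ₋₁ + qₖ₋₂ (with p₋₁=1, p₋₂=0, q₋₁=0, q₋₂=1):
  k=0: a=12, p=12, q=1
  k=1: a=1, p=13, q=1
  k=2: a=2, p=38, q=3
  k=3: a=5, p=203, q=16

203/16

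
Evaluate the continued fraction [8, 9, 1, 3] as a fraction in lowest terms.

316/39

Fold from the inside: start with 3/1.
  1 + 1/3 = 4/3
  9 + 3/4 = 39/4
  8 + 4/39 = 316/39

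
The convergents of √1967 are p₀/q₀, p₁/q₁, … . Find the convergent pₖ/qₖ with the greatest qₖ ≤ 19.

754/17

√1967 = [44; 2, 1, 5, 1, 2, 88, …] (period length 6).
Convergents:
  p_0/q_0 = 44/1
  p_1/q_1 = 89/2
  p_2/q_2 = 133/3
  p_3/q_3 = 754/17
  p_4/q_4 = 887/20
q_3 = 17 ≤ 19 < 20 = q_4, so the answer is 754/17.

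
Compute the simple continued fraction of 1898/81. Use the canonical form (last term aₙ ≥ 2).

1898 = 23·81 + 35
81 = 2·35 + 11
35 = 3·11 + 2
11 = 5·2 + 1
2 = 2·1 + 0  (stop)
So 1898/81 = [23; 2, 3, 5, 2].

[23; 2, 3, 5, 2]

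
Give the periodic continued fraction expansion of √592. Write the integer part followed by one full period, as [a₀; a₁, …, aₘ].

a₀ = ⌊√592⌋ = 24.

[24; 3, 48]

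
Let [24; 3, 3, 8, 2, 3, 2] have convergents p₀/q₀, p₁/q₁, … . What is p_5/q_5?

14848/611

Using pₖ = aₖpₖ₋₁ + pₖ₋₂, qₖ = aₖqₖ₋₁ + qₖ₋₂ (with p₋₁=1, p₋₂=0, q₋₁=0, q₋₂=1):
  k=0: a=24, p=24, q=1
  k=1: a=3, p=73, q=3
  k=2: a=3, p=243, q=10
  k=3: a=8, p=2017, q=83
  k=4: a=2, p=4277, q=176
  k=5: a=3, p=14848, q=611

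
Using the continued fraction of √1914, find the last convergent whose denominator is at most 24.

√1914 = [43; 1, 2, 1, 86, …] (period length 4).
Convergents:
  p_0/q_0 = 43/1
  p_1/q_1 = 44/1
  p_2/q_2 = 131/3
  p_3/q_3 = 175/4
  p_4/q_4 = 15181/347
q_3 = 4 ≤ 24 < 347 = q_4, so the answer is 175/4.

175/4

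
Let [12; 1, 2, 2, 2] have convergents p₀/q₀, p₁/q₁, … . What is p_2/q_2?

38/3

Using pₖ = aₖpₖ₋₁ + pₖ₋₂, qₖ = aₖqₖ₋₁ + qₖ₋₂ (with p₋₁=1, p₋₂=0, q₋₁=0, q₋₂=1):
  k=0: a=12, p=12, q=1
  k=1: a=1, p=13, q=1
  k=2: a=2, p=38, q=3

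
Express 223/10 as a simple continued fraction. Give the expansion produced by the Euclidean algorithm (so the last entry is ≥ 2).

[22; 3, 3]

223 = 22×10 + 3
10 = 3×3 + 1
3 = 3×1 + 0  (stop)
So 223/10 = [22; 3, 3].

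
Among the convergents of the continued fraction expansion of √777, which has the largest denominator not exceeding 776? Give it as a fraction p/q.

√777 = [27; 1, 6, 1, 54, …] (period length 4).
Convergents:
  p_0/q_0 = 27/1
  p_1/q_1 = 28/1
  p_2/q_2 = 195/7
  p_3/q_3 = 223/8
  p_4/q_4 = 12237/439
  p_5/q_5 = 12460/447
  p_6/q_6 = 86997/3121
q_5 = 447 ≤ 776 < 3121 = q_6, so the answer is 12460/447.

12460/447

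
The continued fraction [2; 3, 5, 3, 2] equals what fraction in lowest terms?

Fold from the inside: start with 2/1.
  3 + 1/2 = 7/2
  5 + 2/7 = 37/7
  3 + 7/37 = 118/37
  2 + 37/118 = 273/118

273/118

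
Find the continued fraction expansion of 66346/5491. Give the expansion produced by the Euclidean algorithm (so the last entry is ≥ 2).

[12; 12, 10, 1, 1, 3, 1, 4]

66346 = 12*5491 + 454
5491 = 12*454 + 43
454 = 10*43 + 24
43 = 1*24 + 19
24 = 1*19 + 5
19 = 3*5 + 4
5 = 1*4 + 1
4 = 4*1 + 0  (stop)
So 66346/5491 = [12; 12, 10, 1, 1, 3, 1, 4].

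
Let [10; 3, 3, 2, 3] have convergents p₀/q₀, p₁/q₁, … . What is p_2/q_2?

Using pₖ = aₖpₖ₋₁ + pₖ₋₂, qₖ = aₖqₖ₋₁ + qₖ₋₂ (with p₋₁=1, p₋₂=0, q₋₁=0, q₋₂=1):
  k=0: a=10, p=10, q=1
  k=1: a=3, p=31, q=3
  k=2: a=3, p=103, q=10

103/10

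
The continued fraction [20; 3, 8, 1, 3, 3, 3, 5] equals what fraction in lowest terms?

Using pₖ = aₖpₖ₋₁ + pₖ₋₂ and qₖ = aₖqₖ₋₁ + qₖ₋₂:
  k=0: a=20, p=20, q=1
  k=1: a=3, p=61, q=3
  k=2: a=8, p=508, q=25
  k=3: a=1, p=569, q=28
  k=4: a=3, p=2215, q=109
  k=5: a=3, p=7214, q=355
  k=6: a=3, p=23857, q=1174
  k=7: a=5, p=126499, q=6225

126499/6225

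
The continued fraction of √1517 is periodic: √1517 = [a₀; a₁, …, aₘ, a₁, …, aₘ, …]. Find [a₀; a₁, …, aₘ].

a₀ = ⌊√1517⌋ = 38.

[38; 1, 18, 2, 18, 1, 76]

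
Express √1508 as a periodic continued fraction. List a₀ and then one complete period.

[38; 1, 4, 1, 76]

a₀ = ⌊√1508⌋ = 38.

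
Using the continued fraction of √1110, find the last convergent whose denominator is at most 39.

√1110 = [33; 3, 6, 3, 66, …] (period length 4).
Convergents:
  p_0/q_0 = 33/1
  p_1/q_1 = 100/3
  p_2/q_2 = 633/19
  p_3/q_3 = 1999/60
q_2 = 19 ≤ 39 < 60 = q_3, so the answer is 633/19.

633/19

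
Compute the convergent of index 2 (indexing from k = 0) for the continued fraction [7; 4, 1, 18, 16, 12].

36/5

Using pₖ = aₖpₖ₋₁ + pₖ₋₂, qₖ = aₖqₖ₋₁ + qₖ₋₂ (with p₋₁=1, p₋₂=0, q₋₁=0, q₋₂=1):
  k=0: a=7, p=7, q=1
  k=1: a=4, p=29, q=4
  k=2: a=1, p=36, q=5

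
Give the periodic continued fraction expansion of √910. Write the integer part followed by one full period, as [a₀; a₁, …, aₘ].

[30; 6, 60]

a₀ = ⌊√910⌋ = 30.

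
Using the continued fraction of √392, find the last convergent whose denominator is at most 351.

3940/199

√392 = [19; 1, 3, 1, 38, …] (period length 4).
Convergents:
  p_0/q_0 = 19/1
  p_1/q_1 = 20/1
  p_2/q_2 = 79/4
  p_3/q_3 = 99/5
  p_4/q_4 = 3841/194
  p_5/q_5 = 3940/199
  p_6/q_6 = 15661/791
q_5 = 199 ≤ 351 < 791 = q_6, so the answer is 3940/199.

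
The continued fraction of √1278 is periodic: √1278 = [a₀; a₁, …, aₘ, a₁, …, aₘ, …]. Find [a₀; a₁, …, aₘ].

[35; 1, 2, 1, 70]

a₀ = ⌊√1278⌋ = 35.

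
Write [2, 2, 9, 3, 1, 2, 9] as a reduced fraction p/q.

Using pₖ = aₖpₖ₋₁ + pₖ₋₂ and qₖ = aₖqₖ₋₁ + qₖ₋₂:
  k=0: a=2, p=2, q=1
  k=1: a=2, p=5, q=2
  k=2: a=9, p=47, q=19
  k=3: a=3, p=146, q=59
  k=4: a=1, p=193, q=78
  k=5: a=2, p=532, q=215
  k=6: a=9, p=4981, q=2013

4981/2013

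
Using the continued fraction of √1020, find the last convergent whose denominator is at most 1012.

√1020 = [31; 1, 14, 1, 62, …] (period length 4).
Convergents:
  p_0/q_0 = 31/1
  p_1/q_1 = 32/1
  p_2/q_2 = 479/15
  p_3/q_3 = 511/16
  p_4/q_4 = 32161/1007
  p_5/q_5 = 32672/1023
q_4 = 1007 ≤ 1012 < 1023 = q_5, so the answer is 32161/1007.

32161/1007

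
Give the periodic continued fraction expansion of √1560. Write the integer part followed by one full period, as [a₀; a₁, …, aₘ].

a₀ = ⌊√1560⌋ = 39.
With m₀=0, d₀=1 and mₖ₊₁ = dₖaₖ − mₖ, dₖ₊₁ = (n − mₖ₊₁²)/dₖ, aₖ₊₁ = ⌊(a₀+mₖ₊₁)/dₖ₊₁⌋:
  k=1: m=39, d=39, a=2
  k=2: m=39, d=1, a=78
d=1 and a=2a₀=78 at k=2, so the next step gives (m, d) = (39, 39) again — its k=1 value — and the period has length 2.

[39; 2, 78]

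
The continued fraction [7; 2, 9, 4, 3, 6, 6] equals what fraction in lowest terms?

73465/9829

Fold from the inside: start with 6/1.
  6 + 1/6 = 37/6
  3 + 6/37 = 117/37
  4 + 37/117 = 505/117
  9 + 117/505 = 4662/505
  2 + 505/4662 = 9829/4662
  7 + 4662/9829 = 73465/9829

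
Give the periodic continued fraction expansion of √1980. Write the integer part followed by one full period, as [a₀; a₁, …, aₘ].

[44; 2, 88]

a₀ = ⌊√1980⌋ = 44.
With m₀=0, d₀=1 and mₖ₊₁ = dₖaₖ − mₖ, dₖ₊₁ = (n − mₖ₊₁²)/dₖ, aₖ₊₁ = ⌊(a₀+mₖ₊₁)/dₖ₊₁⌋:
  k=1: m=44, d=44, a=2
  k=2: m=44, d=1, a=88
d=1 and a=2a₀=88 at k=2, so the next step gives (m, d) = (44, 44) again — its k=1 value — and the period has length 2.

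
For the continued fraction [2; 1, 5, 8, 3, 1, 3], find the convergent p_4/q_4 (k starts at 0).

434/153

Using pₖ = aₖpₖ₋₁ + pₖ₋₂, qₖ = aₖqₖ₋₁ + qₖ₋₂ (with p₋₁=1, p₋₂=0, q₋₁=0, q₋₂=1):
  k=0: a=2, p=2, q=1
  k=1: a=1, p=3, q=1
  k=2: a=5, p=17, q=6
  k=3: a=8, p=139, q=49
  k=4: a=3, p=434, q=153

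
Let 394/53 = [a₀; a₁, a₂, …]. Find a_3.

3

394 = 7·53 + 23   →  a_0 = 7
53 = 2·23 + 7   →  a_1 = 2
23 = 3·7 + 2   →  a_2 = 3
7 = 3·2 + 1   →  a_3 = 3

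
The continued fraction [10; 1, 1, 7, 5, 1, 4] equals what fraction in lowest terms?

Fold from the inside: start with 4/1.
  1 + 1/4 = 5/4
  5 + 4/5 = 29/5
  7 + 5/29 = 208/29
  1 + 29/208 = 237/208
  1 + 208/237 = 445/237
  10 + 237/445 = 4687/445

4687/445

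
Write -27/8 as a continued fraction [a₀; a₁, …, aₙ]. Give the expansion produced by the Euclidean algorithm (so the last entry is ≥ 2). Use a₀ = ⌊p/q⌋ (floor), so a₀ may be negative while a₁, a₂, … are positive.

-27 = -4·8 + 5
8 = 1·5 + 3
5 = 1·3 + 2
3 = 1·2 + 1
2 = 2·1 + 0  (stop)
So -27/8 = [-4; 1, 1, 1, 2].

[-4; 1, 1, 1, 2]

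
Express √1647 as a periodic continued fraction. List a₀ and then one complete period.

a₀ = ⌊√1647⌋ = 40.
With m₀=0, d₀=1 and mₖ₊₁ = dₖaₖ − mₖ, dₖ₊₁ = (n − mₖ₊₁²)/dₖ, aₖ₊₁ = ⌊(a₀+mₖ₊₁)/dₖ₊₁⌋:
  k=1: m=40, d=47, a=1
  k=2: m=7, d=34, a=1
  k=3: m=27, d=27, a=2
  k=4: m=27, d=34, a=1
  k=5: m=7, d=47, a=1
  k=6: m=40, d=1, a=80
d=1 and a=2a₀=80 at k=6, so the next step gives (m, d) = (40, 47) again — its k=1 value — and the period has length 6.

[40; 1, 1, 2, 1, 1, 80]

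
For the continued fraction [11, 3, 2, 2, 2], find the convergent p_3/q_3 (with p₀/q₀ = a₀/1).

192/17

Using pₖ = aₖpₖ₋₁ + pₖ₋₂, qₖ = aₖqₖ₋₁ + qₖ₋₂ (with p₋₁=1, p₋₂=0, q₋₁=0, q₋₂=1):
  k=0: a=11, p=11, q=1
  k=1: a=3, p=34, q=3
  k=2: a=2, p=79, q=7
  k=3: a=2, p=192, q=17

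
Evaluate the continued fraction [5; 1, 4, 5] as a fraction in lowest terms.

Using pₖ = aₖpₖ₋₁ + pₖ₋₂ and qₖ = aₖqₖ₋₁ + qₖ₋₂:
  k=0: a=5, p=5, q=1
  k=1: a=1, p=6, q=1
  k=2: a=4, p=29, q=5
  k=3: a=5, p=151, q=26

151/26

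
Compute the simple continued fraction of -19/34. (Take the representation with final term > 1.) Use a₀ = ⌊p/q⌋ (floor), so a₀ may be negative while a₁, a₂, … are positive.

[-1; 2, 3, 1, 3]

-19 = -1×34 + 15
34 = 2×15 + 4
15 = 3×4 + 3
4 = 1×3 + 1
3 = 3×1 + 0  (stop)
So -19/34 = [-1; 2, 3, 1, 3].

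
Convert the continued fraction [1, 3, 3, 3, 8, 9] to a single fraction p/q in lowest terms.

Using pₖ = aₖpₖ₋₁ + pₖ₋₂ and qₖ = aₖqₖ₋₁ + qₖ₋₂:
  k=0: a=1, p=1, q=1
  k=1: a=3, p=4, q=3
  k=2: a=3, p=13, q=10
  k=3: a=3, p=43, q=33
  k=4: a=8, p=357, q=274
  k=5: a=9, p=3256, q=2499

3256/2499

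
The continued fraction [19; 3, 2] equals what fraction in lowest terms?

135/7

Using pₖ = aₖpₖ₋₁ + pₖ₋₂ and qₖ = aₖqₖ₋₁ + qₖ₋₂:
  k=0: a=19, p=19, q=1
  k=1: a=3, p=58, q=3
  k=2: a=2, p=135, q=7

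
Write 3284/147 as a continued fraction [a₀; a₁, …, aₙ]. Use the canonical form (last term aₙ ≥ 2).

[22; 2, 1, 15, 1, 2]

3284 = 22×147 + 50
147 = 2×50 + 47
50 = 1×47 + 3
47 = 15×3 + 2
3 = 1×2 + 1
2 = 2×1 + 0  (stop)
So 3284/147 = [22; 2, 1, 15, 1, 2].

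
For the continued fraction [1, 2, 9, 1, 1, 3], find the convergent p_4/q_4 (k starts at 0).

Using pₖ = aₖpₖ₋₁ + pₖ₋₂, qₖ = aₖqₖ₋₁ + qₖ₋₂ (with p₋₁=1, p₋₂=0, q₋₁=0, q₋₂=1):
  k=0: a=1, p=1, q=1
  k=1: a=2, p=3, q=2
  k=2: a=9, p=28, q=19
  k=3: a=1, p=31, q=21
  k=4: a=1, p=59, q=40

59/40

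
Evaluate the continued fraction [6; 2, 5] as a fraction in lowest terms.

71/11

Fold from the inside: start with 5/1.
  2 + 1/5 = 11/5
  6 + 5/11 = 71/11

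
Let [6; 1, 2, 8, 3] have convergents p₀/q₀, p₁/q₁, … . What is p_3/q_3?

167/25

Using pₖ = aₖpₖ₋₁ + pₖ₋₂, qₖ = aₖqₖ₋₁ + qₖ₋₂ (with p₋₁=1, p₋₂=0, q₋₁=0, q₋₂=1):
  k=0: a=6, p=6, q=1
  k=1: a=1, p=7, q=1
  k=2: a=2, p=20, q=3
  k=3: a=8, p=167, q=25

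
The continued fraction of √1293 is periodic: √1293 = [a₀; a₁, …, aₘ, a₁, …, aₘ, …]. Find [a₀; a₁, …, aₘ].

a₀ = ⌊√1293⌋ = 35.
With m₀=0, d₀=1 and mₖ₊₁ = dₖaₖ − mₖ, dₖ₊₁ = (n − mₖ₊₁²)/dₖ, aₖ₊₁ = ⌊(a₀+mₖ₊₁)/dₖ₊₁⌋:
  k=1: m=35, d=68, a=1
  k=2: m=33, d=3, a=22
  k=3: m=33, d=68, a=1
  k=4: m=35, d=1, a=70
d=1 and a=2a₀=70 at k=4, so the next step gives (m, d) = (35, 68) again — its k=1 value — and the period has length 4.

[35; 1, 22, 1, 70]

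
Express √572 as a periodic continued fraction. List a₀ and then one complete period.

[23; 1, 10, 1, 46]

a₀ = ⌊√572⌋ = 23.
With m₀=0, d₀=1 and mₖ₊₁ = dₖaₖ − mₖ, dₖ₊₁ = (n − mₖ₊₁²)/dₖ, aₖ₊₁ = ⌊(a₀+mₖ₊₁)/dₖ₊₁⌋:
  k=1: m=23, d=43, a=1
  k=2: m=20, d=4, a=10
  k=3: m=20, d=43, a=1
  k=4: m=23, d=1, a=46
d=1 and a=2a₀=46 at k=4, so the next step gives (m, d) = (23, 43) again — its k=1 value — and the period has length 4.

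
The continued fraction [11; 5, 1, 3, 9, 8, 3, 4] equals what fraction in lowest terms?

260381/23303

Using pₖ = aₖpₖ₋₁ + pₖ₋₂ and qₖ = aₖqₖ₋₁ + qₖ₋₂:
  k=0: a=11, p=11, q=1
  k=1: a=5, p=56, q=5
  k=2: a=1, p=67, q=6
  k=3: a=3, p=257, q=23
  k=4: a=9, p=2380, q=213
  k=5: a=8, p=19297, q=1727
  k=6: a=3, p=60271, q=5394
  k=7: a=4, p=260381, q=23303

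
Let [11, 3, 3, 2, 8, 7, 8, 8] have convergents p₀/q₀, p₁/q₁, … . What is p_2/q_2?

Using pₖ = aₖpₖ₋₁ + pₖ₋₂, qₖ = aₖqₖ₋₁ + qₖ₋₂ (with p₋₁=1, p₋₂=0, q₋₁=0, q₋₂=1):
  k=0: a=11, p=11, q=1
  k=1: a=3, p=34, q=3
  k=2: a=3, p=113, q=10

113/10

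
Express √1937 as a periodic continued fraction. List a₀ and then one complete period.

a₀ = ⌊√1937⌋ = 44.
With m₀=0, d₀=1 and mₖ₊₁ = dₖaₖ − mₖ, dₖ₊₁ = (n − mₖ₊₁²)/dₖ, aₖ₊₁ = ⌊(a₀+mₖ₊₁)/dₖ₊₁⌋:
  k=1: m=44, d=1, a=88
d=1 and a=2a₀=88 at k=1, so the next step gives (m, d) = (44, 1) again — its k=1 value — and the period has length 1.

[44; 88]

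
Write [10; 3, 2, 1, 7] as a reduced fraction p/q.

Fold from the inside: start with 7/1.
  1 + 1/7 = 8/7
  2 + 7/8 = 23/8
  3 + 8/23 = 77/23
  10 + 23/77 = 793/77

793/77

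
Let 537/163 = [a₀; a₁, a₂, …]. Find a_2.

537 = 3·163 + 48   →  a_0 = 3
163 = 3·48 + 19   →  a_1 = 3
48 = 2·19 + 10   →  a_2 = 2

2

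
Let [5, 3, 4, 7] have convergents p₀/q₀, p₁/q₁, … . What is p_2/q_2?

69/13

Using pₖ = aₖpₖ₋₁ + pₖ₋₂, qₖ = aₖqₖ₋₁ + qₖ₋₂ (with p₋₁=1, p₋₂=0, q₋₁=0, q₋₂=1):
  k=0: a=5, p=5, q=1
  k=1: a=3, p=16, q=3
  k=2: a=4, p=69, q=13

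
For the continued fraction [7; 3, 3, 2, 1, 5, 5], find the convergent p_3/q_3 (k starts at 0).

Using pₖ = aₖpₖ₋₁ + pₖ₋₂, qₖ = aₖqₖ₋₁ + qₖ₋₂ (with p₋₁=1, p₋₂=0, q₋₁=0, q₋₂=1):
  k=0: a=7, p=7, q=1
  k=1: a=3, p=22, q=3
  k=2: a=3, p=73, q=10
  k=3: a=2, p=168, q=23

168/23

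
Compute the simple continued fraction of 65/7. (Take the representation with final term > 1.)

[9; 3, 2]

65 = 9·7 + 2
7 = 3·2 + 1
2 = 2·1 + 0  (stop)
So 65/7 = [9; 3, 2].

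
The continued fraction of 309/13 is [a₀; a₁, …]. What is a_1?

309 = 23·13 + 10   →  a_0 = 23
13 = 1·10 + 3   →  a_1 = 1

1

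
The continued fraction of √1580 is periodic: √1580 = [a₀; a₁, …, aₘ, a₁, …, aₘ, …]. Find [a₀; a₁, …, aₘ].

[39; 1, 2, 1, 78]

a₀ = ⌊√1580⌋ = 39.
With m₀=0, d₀=1 and mₖ₊₁ = dₖaₖ − mₖ, dₖ₊₁ = (n − mₖ₊₁²)/dₖ, aₖ₊₁ = ⌊(a₀+mₖ₊₁)/dₖ₊₁⌋:
  k=1: m=39, d=59, a=1
  k=2: m=20, d=20, a=2
  k=3: m=20, d=59, a=1
  k=4: m=39, d=1, a=78
d=1 and a=2a₀=78 at k=4, so the next step gives (m, d) = (39, 59) again — its k=1 value — and the period has length 4.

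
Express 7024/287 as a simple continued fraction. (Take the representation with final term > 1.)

7024 = 24*287 + 136
287 = 2*136 + 15
136 = 9*15 + 1
15 = 15*1 + 0  (stop)
So 7024/287 = [24; 2, 9, 15].

[24; 2, 9, 15]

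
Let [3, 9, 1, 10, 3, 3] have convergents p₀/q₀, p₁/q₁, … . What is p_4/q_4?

1045/337

Using pₖ = aₖpₖ₋₁ + pₖ₋₂, qₖ = aₖqₖ₋₁ + qₖ₋₂ (with p₋₁=1, p₋₂=0, q₋₁=0, q₋₂=1):
  k=0: a=3, p=3, q=1
  k=1: a=9, p=28, q=9
  k=2: a=1, p=31, q=10
  k=3: a=10, p=338, q=109
  k=4: a=3, p=1045, q=337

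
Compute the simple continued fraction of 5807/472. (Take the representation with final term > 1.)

[12; 3, 3, 3, 14]

5807 = 12·472 + 143
472 = 3·143 + 43
143 = 3·43 + 14
43 = 3·14 + 1
14 = 14·1 + 0  (stop)
So 5807/472 = [12; 3, 3, 3, 14].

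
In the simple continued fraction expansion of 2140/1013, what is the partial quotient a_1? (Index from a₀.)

2140 = 2·1013 + 114   →  a_0 = 2
1013 = 8·114 + 101   →  a_1 = 8

8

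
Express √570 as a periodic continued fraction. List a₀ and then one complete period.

a₀ = ⌊√570⌋ = 23.
With m₀=0, d₀=1 and mₖ₊₁ = dₖaₖ − mₖ, dₖ₊₁ = (n − mₖ₊₁²)/dₖ, aₖ₊₁ = ⌊(a₀+mₖ₊₁)/dₖ₊₁⌋:
  k=1: m=23, d=41, a=1
  k=2: m=18, d=6, a=6
  k=3: m=18, d=41, a=1
  k=4: m=23, d=1, a=46
d=1 and a=2a₀=46 at k=4, so the next step gives (m, d) = (23, 41) again — its k=1 value — and the period has length 4.

[23; 1, 6, 1, 46]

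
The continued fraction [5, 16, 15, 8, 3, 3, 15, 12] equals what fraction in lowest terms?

18843586/3722379

Using pₖ = aₖpₖ₋₁ + pₖ₋₂ and qₖ = aₖqₖ₋₁ + qₖ₋₂:
  k=0: a=5, p=5, q=1
  k=1: a=16, p=81, q=16
  k=2: a=15, p=1220, q=241
  k=3: a=8, p=9841, q=1944
  k=4: a=3, p=30743, q=6073
  k=5: a=3, p=102070, q=20163
  k=6: a=15, p=1561793, q=308518
  k=7: a=12, p=18843586, q=3722379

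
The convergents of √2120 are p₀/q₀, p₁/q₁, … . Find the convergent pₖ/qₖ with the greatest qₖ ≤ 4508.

97474/2117

√2120 = [46; 23, 92, …] (period length 2).
Convergents:
  p_0/q_0 = 46/1
  p_1/q_1 = 1059/23
  p_2/q_2 = 97474/2117
  p_3/q_3 = 2242961/48714
q_2 = 2117 ≤ 4508 < 48714 = q_3, so the answer is 97474/2117.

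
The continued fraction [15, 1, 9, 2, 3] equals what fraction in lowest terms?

Fold from the inside: start with 3/1.
  2 + 1/3 = 7/3
  9 + 3/7 = 66/7
  1 + 7/66 = 73/66
  15 + 66/73 = 1161/73

1161/73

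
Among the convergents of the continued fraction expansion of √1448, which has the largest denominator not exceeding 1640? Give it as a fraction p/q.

54986/1445

√1448 = [38; 19, 76, …] (period length 2).
Convergents:
  p_0/q_0 = 38/1
  p_1/q_1 = 723/19
  p_2/q_2 = 54986/1445
  p_3/q_3 = 1045457/27474
q_2 = 1445 ≤ 1640 < 27474 = q_3, so the answer is 54986/1445.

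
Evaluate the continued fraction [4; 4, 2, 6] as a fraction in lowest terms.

245/58

Using pₖ = aₖpₖ₋₁ + pₖ₋₂ and qₖ = aₖqₖ₋₁ + qₖ₋₂:
  k=0: a=4, p=4, q=1
  k=1: a=4, p=17, q=4
  k=2: a=2, p=38, q=9
  k=3: a=6, p=245, q=58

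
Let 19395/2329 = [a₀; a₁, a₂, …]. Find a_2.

19395 = 8·2329 + 763   →  a_0 = 8
2329 = 3·763 + 40   →  a_1 = 3
763 = 19·40 + 3   →  a_2 = 19

19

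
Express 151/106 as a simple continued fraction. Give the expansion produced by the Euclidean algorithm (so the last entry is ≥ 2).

[1; 2, 2, 1, 4, 3]

151 = 1·106 + 45
106 = 2·45 + 16
45 = 2·16 + 13
16 = 1·13 + 3
13 = 4·3 + 1
3 = 3·1 + 0  (stop)
So 151/106 = [1; 2, 2, 1, 4, 3].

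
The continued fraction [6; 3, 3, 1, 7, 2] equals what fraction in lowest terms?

Using pₖ = aₖpₖ₋₁ + pₖ₋₂ and qₖ = aₖqₖ₋₁ + qₖ₋₂:
  k=0: a=6, p=6, q=1
  k=1: a=3, p=19, q=3
  k=2: a=3, p=63, q=10
  k=3: a=1, p=82, q=13
  k=4: a=7, p=637, q=101
  k=5: a=2, p=1356, q=215

1356/215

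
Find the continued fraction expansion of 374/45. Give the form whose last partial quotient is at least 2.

374 = 8*45 + 14
45 = 3*14 + 3
14 = 4*3 + 2
3 = 1*2 + 1
2 = 2*1 + 0  (stop)
So 374/45 = [8; 3, 4, 1, 2].

[8; 3, 4, 1, 2]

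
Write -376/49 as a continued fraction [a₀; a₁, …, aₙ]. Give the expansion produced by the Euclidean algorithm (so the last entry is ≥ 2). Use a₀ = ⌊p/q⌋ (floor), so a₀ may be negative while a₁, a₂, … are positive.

-376 = -8*49 + 16
49 = 3*16 + 1
16 = 16*1 + 0  (stop)
So -376/49 = [-8; 3, 16].

[-8; 3, 16]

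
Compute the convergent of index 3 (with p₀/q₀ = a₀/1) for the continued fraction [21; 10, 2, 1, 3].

Using pₖ = aₖpₖ₋₁ + pₖ₋₂, qₖ = aₖqₖ₋₁ + qₖ₋₂ (with p₋₁=1, p₋₂=0, q₋₁=0, q₋₂=1):
  k=0: a=21, p=21, q=1
  k=1: a=10, p=211, q=10
  k=2: a=2, p=443, q=21
  k=3: a=1, p=654, q=31

654/31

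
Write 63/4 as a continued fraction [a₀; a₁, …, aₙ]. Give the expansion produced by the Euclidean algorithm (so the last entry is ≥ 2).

[15; 1, 3]

63 = 15·4 + 3
4 = 1·3 + 1
3 = 3·1 + 0  (stop)
So 63/4 = [15; 1, 3].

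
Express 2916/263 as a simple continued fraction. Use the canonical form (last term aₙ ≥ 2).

[11; 11, 2, 3, 3]

2916 = 11×263 + 23
263 = 11×23 + 10
23 = 2×10 + 3
10 = 3×3 + 1
3 = 3×1 + 0  (stop)
So 2916/263 = [11; 11, 2, 3, 3].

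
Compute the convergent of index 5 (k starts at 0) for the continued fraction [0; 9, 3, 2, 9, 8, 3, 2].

535/4969

Using pₖ = aₖpₖ₋₁ + pₖ₋₂, qₖ = aₖqₖ₋₁ + qₖ₋₂ (with p₋₁=1, p₋₂=0, q₋₁=0, q₋₂=1):
  k=0: a=0, p=0, q=1
  k=1: a=9, p=1, q=9
  k=2: a=3, p=3, q=28
  k=3: a=2, p=7, q=65
  k=4: a=9, p=66, q=613
  k=5: a=8, p=535, q=4969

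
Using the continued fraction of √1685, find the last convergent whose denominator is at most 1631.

√1685 = [41; 20, 1, 1, 20, 82, …] (period length 5).
Convergents:
  p_0/q_0 = 41/1
  p_1/q_1 = 821/20
  p_2/q_2 = 862/21
  p_3/q_3 = 1683/41
  p_4/q_4 = 34522/841
  p_5/q_5 = 2832487/69003
q_4 = 841 ≤ 1631 < 69003 = q_5, so the answer is 34522/841.

34522/841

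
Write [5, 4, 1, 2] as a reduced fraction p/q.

73/14

Fold from the inside: start with 2/1.
  1 + 1/2 = 3/2
  4 + 2/3 = 14/3
  5 + 3/14 = 73/14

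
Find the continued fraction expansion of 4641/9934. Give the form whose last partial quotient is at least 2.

[0; 2, 7, 8, 2, 7, 5]

4641 = 0×9934 + 4641
9934 = 2×4641 + 652
4641 = 7×652 + 77
652 = 8×77 + 36
77 = 2×36 + 5
36 = 7×5 + 1
5 = 5×1 + 0  (stop)
So 4641/9934 = [0; 2, 7, 8, 2, 7, 5].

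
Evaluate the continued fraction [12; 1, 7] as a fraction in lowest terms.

103/8

Fold from the inside: start with 7/1.
  1 + 1/7 = 8/7
  12 + 7/8 = 103/8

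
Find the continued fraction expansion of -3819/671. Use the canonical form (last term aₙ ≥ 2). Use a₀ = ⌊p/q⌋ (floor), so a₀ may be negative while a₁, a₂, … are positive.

[-6; 3, 4, 7, 7]

-3819 = -6×671 + 207
671 = 3×207 + 50
207 = 4×50 + 7
50 = 7×7 + 1
7 = 7×1 + 0  (stop)
So -3819/671 = [-6; 3, 4, 7, 7].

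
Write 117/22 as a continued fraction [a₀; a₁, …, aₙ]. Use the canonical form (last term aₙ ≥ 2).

117 = 5*22 + 7
22 = 3*7 + 1
7 = 7*1 + 0  (stop)
So 117/22 = [5; 3, 7].

[5; 3, 7]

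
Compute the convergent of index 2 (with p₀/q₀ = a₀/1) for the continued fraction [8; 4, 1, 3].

41/5

Using pₖ = aₖpₖ₋₁ + pₖ₋₂, qₖ = aₖqₖ₋₁ + qₖ₋₂ (with p₋₁=1, p₋₂=0, q₋₁=0, q₋₂=1):
  k=0: a=8, p=8, q=1
  k=1: a=4, p=33, q=4
  k=2: a=1, p=41, q=5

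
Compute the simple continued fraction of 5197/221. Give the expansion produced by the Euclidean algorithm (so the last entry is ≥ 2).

[23; 1, 1, 15, 3, 2]

5197 = 23*221 + 114
221 = 1*114 + 107
114 = 1*107 + 7
107 = 15*7 + 2
7 = 3*2 + 1
2 = 2*1 + 0  (stop)
So 5197/221 = [23; 1, 1, 15, 3, 2].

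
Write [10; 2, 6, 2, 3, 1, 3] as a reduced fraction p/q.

4939/472

Using pₖ = aₖpₖ₋₁ + pₖ₋₂ and qₖ = aₖqₖ₋₁ + qₖ₋₂:
  k=0: a=10, p=10, q=1
  k=1: a=2, p=21, q=2
  k=2: a=6, p=136, q=13
  k=3: a=2, p=293, q=28
  k=4: a=3, p=1015, q=97
  k=5: a=1, p=1308, q=125
  k=6: a=3, p=4939, q=472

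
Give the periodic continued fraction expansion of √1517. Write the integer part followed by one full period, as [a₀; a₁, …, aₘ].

a₀ = ⌊√1517⌋ = 38.
With m₀=0, d₀=1 and mₖ₊₁ = dₖaₖ − mₖ, dₖ₊₁ = (n − mₖ₊₁²)/dₖ, aₖ₊₁ = ⌊(a₀+mₖ₊₁)/dₖ₊₁⌋:
  k=1: m=38, d=73, a=1
  k=2: m=35, d=4, a=18
  k=3: m=37, d=37, a=2
  k=4: m=37, d=4, a=18
  k=5: m=35, d=73, a=1
  k=6: m=38, d=1, a=76
d=1 and a=2a₀=76 at k=6, so the next step gives (m, d) = (38, 73) again — its k=1 value — and the period has length 6.

[38; 1, 18, 2, 18, 1, 76]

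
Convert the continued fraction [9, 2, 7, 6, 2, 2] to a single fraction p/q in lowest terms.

Using pₖ = aₖpₖ₋₁ + pₖ₋₂ and qₖ = aₖqₖ₋₁ + qₖ₋₂:
  k=0: a=9, p=9, q=1
  k=1: a=2, p=19, q=2
  k=2: a=7, p=142, q=15
  k=3: a=6, p=871, q=92
  k=4: a=2, p=1884, q=199
  k=5: a=2, p=4639, q=490

4639/490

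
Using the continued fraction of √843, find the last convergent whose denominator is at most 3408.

√843 = [29; 29, 58, …] (period length 2).
Convergents:
  p_0/q_0 = 29/1
  p_1/q_1 = 842/29
  p_2/q_2 = 48865/1683
  p_3/q_3 = 1417927/48836
q_2 = 1683 ≤ 3408 < 48836 = q_3, so the answer is 48865/1683.

48865/1683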